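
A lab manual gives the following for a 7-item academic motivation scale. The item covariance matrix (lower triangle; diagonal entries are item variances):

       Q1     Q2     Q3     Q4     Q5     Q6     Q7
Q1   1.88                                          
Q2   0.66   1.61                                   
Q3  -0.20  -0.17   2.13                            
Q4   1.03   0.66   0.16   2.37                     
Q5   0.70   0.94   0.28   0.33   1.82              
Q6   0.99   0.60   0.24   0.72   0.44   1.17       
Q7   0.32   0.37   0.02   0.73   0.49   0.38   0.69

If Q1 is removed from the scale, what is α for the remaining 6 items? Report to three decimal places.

Remaining items: Q2, Q3, Q4, Q5, Q6, Q7 (k = 6).
Σσᵢ² = 1.61 + 2.13 + 2.37 + 1.82 + 1.17 + 0.69 = 9.79
total variance = 9.79 + 2 × 6.19 = 22.17
α (item deleted) = (6/5)·(1 − 9.79/22.17) = 0.670

α = 0.670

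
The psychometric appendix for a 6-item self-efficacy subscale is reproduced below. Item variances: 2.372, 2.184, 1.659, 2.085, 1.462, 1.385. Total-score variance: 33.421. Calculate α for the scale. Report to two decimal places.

sum of item variances = 2.372 + 2.184 + 1.659 + 2.085 + 1.462 + 1.385 = 11.147
α = (k/(k−1))·(1 − sum of item variances/Var(T)) = (6/5)·(1 − 11.147/33.421) = 0.80

α = 0.80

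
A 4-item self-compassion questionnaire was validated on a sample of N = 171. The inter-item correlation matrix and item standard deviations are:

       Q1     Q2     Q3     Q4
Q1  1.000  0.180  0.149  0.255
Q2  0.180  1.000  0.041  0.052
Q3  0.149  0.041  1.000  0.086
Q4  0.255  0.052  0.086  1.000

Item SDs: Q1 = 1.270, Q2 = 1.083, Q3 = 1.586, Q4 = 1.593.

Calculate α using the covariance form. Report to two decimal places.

Σσ²ᵢ = 1.270² + 1.083² + 1.586² + 1.593² = 7.8388
Covariances σ_ij = r_ij · s_i · s_j:
  σ(Q1,Q2) = 0.180 × 1.270 × 1.083 = 0.2476
  σ(Q1,Q3) = 0.149 × 1.270 × 1.586 = 0.3001
  σ(Q1,Q4) = 0.255 × 1.270 × 1.593 = 0.5159
  σ(Q2,Q3) = 0.041 × 1.083 × 1.586 = 0.0704
  σ(Q2,Q4) = 0.052 × 1.083 × 1.593 = 0.0897
  σ(Q3,Q4) = 0.086 × 1.586 × 1.593 = 0.2173
σ²_T = Σσ²ᵢ + 2·Σσ_ij = 7.8388 + 2 × 1.4410 = 10.7208
α = (4/3)·(1 − 7.8388/10.7208) = 0.36

α = 0.36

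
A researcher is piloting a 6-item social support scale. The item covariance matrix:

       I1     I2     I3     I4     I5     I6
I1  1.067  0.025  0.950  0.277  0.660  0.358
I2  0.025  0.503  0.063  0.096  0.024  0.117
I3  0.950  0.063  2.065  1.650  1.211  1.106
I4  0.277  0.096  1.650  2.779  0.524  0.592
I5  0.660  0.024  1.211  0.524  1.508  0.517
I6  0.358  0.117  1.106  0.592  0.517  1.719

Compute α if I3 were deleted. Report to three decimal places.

Remaining items: I1, I2, I4, I5, I6 (k = 5).
sum of item variances = 1.067 + 0.503 + 2.779 + 1.508 + 1.719 = 7.576
σ²_total = 7.576 + 2 × 3.190 = 13.956
α (item deleted) = (5/4)·(1 − 7.576/13.956) = 0.571

α = 0.571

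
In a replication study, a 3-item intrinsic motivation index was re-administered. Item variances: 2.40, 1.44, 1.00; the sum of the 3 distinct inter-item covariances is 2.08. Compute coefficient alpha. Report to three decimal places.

coefficient alpha = 0.693

Σσᵢ² = 2.40 + 1.44 + 1.00 = 4.84
Sum of distinct covariances = 2.08
total variance = Σσᵢ² + 2·Σcov = 4.84 + 2 × 2.08 = 9.00
α = (3/2)·(1 − 4.84/9.00) = 0.693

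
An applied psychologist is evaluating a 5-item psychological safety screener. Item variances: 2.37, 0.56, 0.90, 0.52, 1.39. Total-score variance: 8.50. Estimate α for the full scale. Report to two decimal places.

sum of item variances = 2.37 + 0.56 + 0.90 + 0.52 + 1.39 = 5.74
α = (k/(k−1))·(1 − sum of item variances/total variance) = (5/4)·(1 − 5.74/8.50) = 0.41

α = 0.41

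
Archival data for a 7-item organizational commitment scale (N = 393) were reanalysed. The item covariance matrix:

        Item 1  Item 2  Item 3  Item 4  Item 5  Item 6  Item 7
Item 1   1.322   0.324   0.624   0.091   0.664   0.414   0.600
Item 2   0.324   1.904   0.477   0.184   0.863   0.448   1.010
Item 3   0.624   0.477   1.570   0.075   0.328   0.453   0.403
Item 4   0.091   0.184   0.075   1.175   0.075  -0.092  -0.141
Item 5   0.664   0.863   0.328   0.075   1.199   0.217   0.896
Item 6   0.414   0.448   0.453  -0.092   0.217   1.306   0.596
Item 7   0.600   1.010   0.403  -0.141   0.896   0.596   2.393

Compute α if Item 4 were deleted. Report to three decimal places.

Remaining items: Item 1, Item 2, Item 3, Item 5, Item 6, Item 7 (k = 6).
ΣVar(i) = 1.322 + 1.904 + 1.570 + 1.199 + 1.306 + 2.393 = 9.694
σ²_total = 9.694 + 2 × 8.317 = 26.328
α (item deleted) = (6/5)·(1 − 9.694/26.328) = 0.758

α = 0.758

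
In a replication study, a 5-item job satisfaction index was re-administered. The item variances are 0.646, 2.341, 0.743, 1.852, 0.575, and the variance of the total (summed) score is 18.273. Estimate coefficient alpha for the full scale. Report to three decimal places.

α = 0.829

Σσᵢ² = 0.646 + 2.341 + 0.743 + 1.852 + 0.575 = 6.157
α = (k/(k−1))·(1 − Σσᵢ²/σ²_T) = (5/4)·(1 − 6.157/18.273) = 0.829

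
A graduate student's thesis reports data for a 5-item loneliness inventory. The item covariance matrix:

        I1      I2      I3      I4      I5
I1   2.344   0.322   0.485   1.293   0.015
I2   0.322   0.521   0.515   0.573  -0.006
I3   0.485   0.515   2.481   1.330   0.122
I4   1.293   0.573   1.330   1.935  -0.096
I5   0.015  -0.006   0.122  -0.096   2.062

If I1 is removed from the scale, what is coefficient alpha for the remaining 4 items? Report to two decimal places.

α = 0.55

Remaining items: I2, I3, I4, I5 (k = 4).
ΣVar(i) = 0.521 + 2.481 + 1.935 + 2.062 = 6.999
σ²_total = 6.999 + 2 × 2.438 = 11.875
α (item deleted) = (4/3)·(1 − 6.999/11.875) = 0.55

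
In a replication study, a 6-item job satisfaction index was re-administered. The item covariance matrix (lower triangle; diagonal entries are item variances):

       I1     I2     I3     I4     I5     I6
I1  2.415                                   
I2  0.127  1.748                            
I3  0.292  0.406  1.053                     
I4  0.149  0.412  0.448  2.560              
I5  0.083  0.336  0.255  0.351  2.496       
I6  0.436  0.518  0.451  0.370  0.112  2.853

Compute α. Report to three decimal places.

α = 0.504

Σσ²ᵢ = 2.415 + 1.748 + 1.053 + 2.560 + 2.496 + 2.853 = 13.125
Σ_{i<j} σ_ij = 4.746
σ²_total = 13.125 + 2 × 4.746 = 22.617
α = (k/(k−1))·(1 − Σσ²ᵢ/σ²_total) = (6/5)·(1 − 13.125/22.617) = 0.504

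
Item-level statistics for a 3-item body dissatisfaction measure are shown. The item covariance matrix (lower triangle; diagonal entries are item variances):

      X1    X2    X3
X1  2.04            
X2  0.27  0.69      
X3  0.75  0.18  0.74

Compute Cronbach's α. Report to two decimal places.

sum of item variances = 2.04 + 0.69 + 0.74 = 3.47
Sum of the distinct covariances = 1.20
Var(T) = 3.47 + 2 × 1.20 = 5.87
α = (k/(k−1))·(1 − sum of item variances/Var(T)) = (3/2)·(1 − 3.47/5.87) = 0.61

Cronbach's α = 0.61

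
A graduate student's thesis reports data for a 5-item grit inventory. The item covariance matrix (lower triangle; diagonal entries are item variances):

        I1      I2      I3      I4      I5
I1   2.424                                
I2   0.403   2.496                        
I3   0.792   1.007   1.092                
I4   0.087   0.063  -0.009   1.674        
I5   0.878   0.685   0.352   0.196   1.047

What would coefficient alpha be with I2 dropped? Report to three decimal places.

Remaining items: I1, I3, I4, I5 (k = 4).
Σσᵢ² = 2.424 + 1.092 + 1.674 + 1.047 = 6.237
Var(T) = 6.237 + 2 × 2.296 = 10.829
α (item deleted) = (4/3)·(1 − 6.237/10.829) = 0.565

coefficient alpha = 0.565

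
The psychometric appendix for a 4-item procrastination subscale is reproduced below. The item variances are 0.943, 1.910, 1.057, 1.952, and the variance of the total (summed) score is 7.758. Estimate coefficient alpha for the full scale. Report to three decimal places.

Σσᵢ² = 0.943 + 1.910 + 1.057 + 1.952 = 5.862
α = (k/(k−1))·(1 − Σσᵢ²/Var(T)) = (4/3)·(1 − 5.862/7.758) = 0.326

α = 0.326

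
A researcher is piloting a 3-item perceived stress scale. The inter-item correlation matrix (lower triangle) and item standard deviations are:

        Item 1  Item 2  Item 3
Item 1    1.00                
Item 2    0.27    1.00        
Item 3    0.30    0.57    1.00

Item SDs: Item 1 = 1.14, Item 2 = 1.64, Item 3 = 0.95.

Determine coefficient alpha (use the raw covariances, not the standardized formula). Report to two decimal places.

Σσ²ᵢ = 1.14² + 1.64² + 0.95² = 4.8917
Covariances σ_ij = r_ij · s_i · s_j:
  σ(Item 1,Item 2) = 0.27 × 1.14 × 1.64 = 0.5048
  σ(Item 1,Item 3) = 0.30 × 1.14 × 0.95 = 0.3249
  σ(Item 2,Item 3) = 0.57 × 1.64 × 0.95 = 0.8881
σ²_T = Σσ²ᵢ + 2·Σσ_ij = 4.8917 + 2 × 1.7178 = 8.3273
α = (3/2)·(1 − 4.8917/8.3273) = 0.62

α = 0.62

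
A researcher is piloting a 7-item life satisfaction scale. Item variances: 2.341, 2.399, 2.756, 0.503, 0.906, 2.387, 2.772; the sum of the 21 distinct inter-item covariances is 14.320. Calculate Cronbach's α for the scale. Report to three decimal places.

Σσᵢ² = 2.341 + 2.399 + 2.756 + 0.503 + 0.906 + 2.387 + 2.772 = 14.064
Sum of distinct covariances = 14.320
σ²_total = Σσᵢ² + 2·Σcov = 14.064 + 2 × 14.320 = 42.704
α = (7/6)·(1 − 14.064/42.704) = 0.782

Cronbach's α = 0.782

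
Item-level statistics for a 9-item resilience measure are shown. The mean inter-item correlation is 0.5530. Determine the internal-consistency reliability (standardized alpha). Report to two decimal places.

Standardized α = k·r̄ / (1 + (k−1)·r̄) = 9 × 0.5530 / (1 + 8 × 0.5530)
  = 4.9770 / 5.4240 = 0.92

standardized alpha = 0.92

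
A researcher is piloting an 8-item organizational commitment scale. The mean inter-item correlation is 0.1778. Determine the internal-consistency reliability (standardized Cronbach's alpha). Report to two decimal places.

Standardized α = k·r̄ / (1 + (k−1)·r̄) = 8 × 0.1778 / (1 + 7 × 0.1778)
  = 1.4224 / 2.2446 = 0.63

α = 0.63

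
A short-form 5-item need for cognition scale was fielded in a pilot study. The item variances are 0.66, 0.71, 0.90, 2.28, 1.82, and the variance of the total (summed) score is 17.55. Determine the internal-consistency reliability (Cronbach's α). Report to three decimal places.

Σσᵢ² = 0.66 + 0.71 + 0.90 + 2.28 + 1.82 = 6.37
α = (k/(k−1))·(1 − Σσᵢ²/σ²_T) = (5/4)·(1 − 6.37/17.55) = 0.796

α = 0.796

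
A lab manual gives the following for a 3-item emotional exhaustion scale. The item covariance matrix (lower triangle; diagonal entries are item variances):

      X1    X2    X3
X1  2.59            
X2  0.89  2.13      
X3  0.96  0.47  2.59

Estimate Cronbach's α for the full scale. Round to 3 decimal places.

α = 0.582

ΣVar(i) = 2.59 + 2.13 + 2.59 = 7.31
Sum of off-diagonal covariances = 2.32
σ²_T = 7.31 + 2 × 2.32 = 11.95
α = (k/(k−1))·(1 − ΣVar(i)/σ²_T) = (3/2)·(1 − 7.31/11.95) = 0.582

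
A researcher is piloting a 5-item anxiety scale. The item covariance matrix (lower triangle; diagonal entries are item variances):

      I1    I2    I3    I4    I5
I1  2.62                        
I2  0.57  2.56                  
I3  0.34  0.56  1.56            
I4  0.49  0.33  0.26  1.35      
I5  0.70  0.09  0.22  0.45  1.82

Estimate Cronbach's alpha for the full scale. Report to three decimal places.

ΣVar(i) = 2.62 + 2.56 + 1.56 + 1.35 + 1.82 = 9.91
Sum of off-diagonal covariances = 4.01
σ²_T = 9.91 + 2 × 4.01 = 17.93
α = (k/(k−1))·(1 − ΣVar(i)/σ²_T) = (5/4)·(1 − 9.91/17.93) = 0.559

α = 0.559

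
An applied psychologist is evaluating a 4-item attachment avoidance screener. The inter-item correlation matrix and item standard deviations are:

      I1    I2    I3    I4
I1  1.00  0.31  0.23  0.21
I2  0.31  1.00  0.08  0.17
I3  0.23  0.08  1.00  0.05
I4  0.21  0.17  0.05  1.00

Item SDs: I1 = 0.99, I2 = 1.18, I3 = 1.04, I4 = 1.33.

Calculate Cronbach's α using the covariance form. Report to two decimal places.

α = 0.45

Σσ²ᵢ = 0.99² + 1.18² + 1.04² + 1.33² = 5.2230
Covariances σ_ij = r_ij · s_i · s_j:
  σ(I1,I2) = 0.31 × 0.99 × 1.18 = 0.3621
  σ(I1,I3) = 0.23 × 0.99 × 1.04 = 0.2368
  σ(I1,I4) = 0.21 × 0.99 × 1.33 = 0.2765
  σ(I2,I3) = 0.08 × 1.18 × 1.04 = 0.0982
  σ(I2,I4) = 0.17 × 1.18 × 1.33 = 0.2668
  σ(I3,I4) = 0.05 × 1.04 × 1.33 = 0.0692
σ²_T = Σσ²ᵢ + 2·Σσ_ij = 5.2230 + 2 × 1.3096 = 7.8422
α = (4/3)·(1 − 5.2230/7.8422) = 0.45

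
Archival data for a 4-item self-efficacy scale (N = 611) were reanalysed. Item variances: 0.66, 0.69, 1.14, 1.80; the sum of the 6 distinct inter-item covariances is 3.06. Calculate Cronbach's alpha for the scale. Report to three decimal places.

Σσᵢ² = 0.66 + 0.69 + 1.14 + 1.80 = 4.29
Sum of distinct covariances = 3.06
σ²_T = Σσᵢ² + 2·Σcov = 4.29 + 2 × 3.06 = 10.41
α = (4/3)·(1 − 4.29/10.41) = 0.784

Cronbach's alpha = 0.784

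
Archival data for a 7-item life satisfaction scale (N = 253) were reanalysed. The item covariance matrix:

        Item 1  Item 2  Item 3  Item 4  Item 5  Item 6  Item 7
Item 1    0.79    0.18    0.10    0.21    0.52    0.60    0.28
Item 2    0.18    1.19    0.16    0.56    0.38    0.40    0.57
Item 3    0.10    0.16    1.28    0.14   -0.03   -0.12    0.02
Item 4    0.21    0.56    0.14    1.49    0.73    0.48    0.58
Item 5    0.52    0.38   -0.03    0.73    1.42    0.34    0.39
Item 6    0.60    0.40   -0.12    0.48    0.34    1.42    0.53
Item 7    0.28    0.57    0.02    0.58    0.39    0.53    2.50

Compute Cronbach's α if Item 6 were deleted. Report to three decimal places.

Remaining items: Item 1, Item 2, Item 3, Item 4, Item 5, Item 7 (k = 6).
sum of item variances = 0.79 + 1.19 + 1.28 + 1.49 + 1.42 + 2.50 = 8.67
σ²_total = 8.67 + 2 × 4.79 = 18.25
α (item deleted) = (6/5)·(1 − 8.67/18.25) = 0.630

α = 0.630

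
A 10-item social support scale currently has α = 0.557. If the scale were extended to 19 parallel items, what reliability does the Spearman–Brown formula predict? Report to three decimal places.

predicted reliability = 0.705

Length factor m = 19/10 = 1.9000
α' = m·α / (1 + (m−1)·α)
   = 19/10 × 0.557 / (1 + (19/10 − 1) × 0.557)
   = 1.0583 / 1.5013 = 0.705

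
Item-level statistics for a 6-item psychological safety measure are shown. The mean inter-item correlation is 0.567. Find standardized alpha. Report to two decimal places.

standardized alpha = 0.89

Standardized α = k·r̄ / (1 + (k−1)·r̄) = 6 × 0.567 / (1 + 5 × 0.567)
  = 3.4020 / 3.8350 = 0.89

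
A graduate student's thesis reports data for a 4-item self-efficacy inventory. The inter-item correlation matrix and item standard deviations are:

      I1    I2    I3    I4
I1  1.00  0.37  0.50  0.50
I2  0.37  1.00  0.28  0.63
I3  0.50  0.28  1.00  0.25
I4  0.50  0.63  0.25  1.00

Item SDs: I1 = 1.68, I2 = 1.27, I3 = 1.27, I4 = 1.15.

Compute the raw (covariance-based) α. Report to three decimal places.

α = 0.737

Σσ²ᵢ = 1.68² + 1.27² + 1.27² + 1.15² = 7.3707
Covariances σ_ij = r_ij · s_i · s_j:
  σ(I1,I2) = 0.37 × 1.68 × 1.27 = 0.7894
  σ(I1,I3) = 0.50 × 1.68 × 1.27 = 1.0668
  σ(I1,I4) = 0.50 × 1.68 × 1.15 = 0.9660
  σ(I2,I3) = 0.28 × 1.27 × 1.27 = 0.4516
  σ(I2,I4) = 0.63 × 1.27 × 1.15 = 0.9201
  σ(I3,I4) = 0.25 × 1.27 × 1.15 = 0.3651
σ²_T = Σσ²ᵢ + 2·Σσ_ij = 7.3707 + 2 × 4.5590 = 16.4887
α = (4/3)·(1 − 7.3707/16.4887) = 0.737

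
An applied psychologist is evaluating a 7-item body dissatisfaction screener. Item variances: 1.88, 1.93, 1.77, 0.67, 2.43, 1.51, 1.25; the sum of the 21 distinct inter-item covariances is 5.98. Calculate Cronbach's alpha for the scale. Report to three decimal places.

Cronbach's alpha = 0.596

Σσᵢ² = 1.88 + 1.93 + 1.77 + 0.67 + 2.43 + 1.51 + 1.25 = 11.44
Sum of distinct covariances = 5.98
total variance = Σσᵢ² + 2·Σcov = 11.44 + 2 × 5.98 = 23.40
α = (7/6)·(1 − 11.44/23.40) = 0.596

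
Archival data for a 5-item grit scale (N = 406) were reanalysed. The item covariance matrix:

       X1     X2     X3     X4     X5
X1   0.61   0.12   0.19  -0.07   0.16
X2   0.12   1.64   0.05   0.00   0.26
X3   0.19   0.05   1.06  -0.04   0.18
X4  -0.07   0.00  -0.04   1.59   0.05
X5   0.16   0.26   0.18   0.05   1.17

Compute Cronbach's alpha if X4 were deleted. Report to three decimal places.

α = 0.400

Remaining items: X1, X2, X3, X5 (k = 4).
ΣVar(i) = 0.61 + 1.64 + 1.06 + 1.17 = 4.48
total variance = 4.48 + 2 × 0.96 = 6.40
α (item deleted) = (4/3)·(1 − 4.48/6.40) = 0.400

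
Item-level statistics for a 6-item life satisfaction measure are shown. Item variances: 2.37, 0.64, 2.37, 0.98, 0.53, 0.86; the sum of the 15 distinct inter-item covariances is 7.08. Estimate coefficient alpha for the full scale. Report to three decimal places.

coefficient alpha = 0.776

Σσᵢ² = 2.37 + 0.64 + 2.37 + 0.98 + 0.53 + 0.86 = 7.75
Sum of distinct covariances = 7.08
σ²_T = Σσᵢ² + 2·Σcov = 7.75 + 2 × 7.08 = 21.91
α = (6/5)·(1 − 7.75/21.91) = 0.776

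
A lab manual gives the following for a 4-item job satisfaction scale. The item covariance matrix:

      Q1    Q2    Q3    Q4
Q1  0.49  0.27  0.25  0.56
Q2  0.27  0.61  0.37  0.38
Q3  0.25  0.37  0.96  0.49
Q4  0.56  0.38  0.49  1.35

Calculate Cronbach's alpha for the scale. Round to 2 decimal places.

sum of item variances = 0.49 + 0.61 + 0.96 + 1.35 = 3.41
Sum of the distinct covariances = 2.32
σ²_T = 3.41 + 2 × 2.32 = 8.05
α = (k/(k−1))·(1 − sum of item variances/σ²_T) = (4/3)·(1 − 3.41/8.05) = 0.77

α = 0.77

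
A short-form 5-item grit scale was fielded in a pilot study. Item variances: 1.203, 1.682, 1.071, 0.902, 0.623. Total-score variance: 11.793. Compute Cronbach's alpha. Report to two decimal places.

α = 0.67

ΣVar(i) = 1.203 + 1.682 + 1.071 + 0.902 + 0.623 = 5.481
α = (k/(k−1))·(1 − ΣVar(i)/σ²_total) = (5/4)·(1 − 5.481/11.793) = 0.67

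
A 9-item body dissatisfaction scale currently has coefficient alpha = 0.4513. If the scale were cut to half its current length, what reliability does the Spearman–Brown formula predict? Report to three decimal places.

Length factor m = 1/2
α' = m·α / (1 − (1−m)·α)
   = 1/2 × 0.4513 / (1 − (1 − 1/2) × 0.4513)
   = 0.2256 / 0.7743 = 0.291

predicted reliability = 0.291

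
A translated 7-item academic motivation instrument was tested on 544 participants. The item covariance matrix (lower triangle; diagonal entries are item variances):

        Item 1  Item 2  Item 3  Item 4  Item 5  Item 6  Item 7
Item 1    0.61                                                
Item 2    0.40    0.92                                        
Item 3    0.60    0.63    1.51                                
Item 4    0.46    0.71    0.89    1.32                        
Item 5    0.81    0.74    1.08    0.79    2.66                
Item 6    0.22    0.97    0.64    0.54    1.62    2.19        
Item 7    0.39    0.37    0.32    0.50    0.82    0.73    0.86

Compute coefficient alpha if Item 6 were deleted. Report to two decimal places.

Remaining items: Item 1, Item 2, Item 3, Item 4, Item 5, Item 7 (k = 6).
Σσ²ᵢ = 0.61 + 0.92 + 1.51 + 1.32 + 2.66 + 0.86 = 7.88
Var(T) = 7.88 + 2 × 9.51 = 26.90
α (item deleted) = (6/5)·(1 − 7.88/26.90) = 0.85

α = 0.85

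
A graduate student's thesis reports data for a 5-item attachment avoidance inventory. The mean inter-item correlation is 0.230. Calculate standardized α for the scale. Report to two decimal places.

standardized α = 0.60

Standardized α = k·r̄ / (1 + (k−1)·r̄) = 5 × 0.230 / (1 + 4 × 0.230)
  = 1.1500 / 1.9200 = 0.60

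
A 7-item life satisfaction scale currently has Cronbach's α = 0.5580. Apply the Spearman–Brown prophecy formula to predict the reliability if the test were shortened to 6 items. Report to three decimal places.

predicted reliability = 0.520

Length factor m = 6/7 = 0.8571
α' = m·α / (1 − (1−m)·α)
   = 6/7 × 0.5580 / (1 − (1 − 6/7) × 0.5580)
   = 0.4783 / 0.9203 = 0.520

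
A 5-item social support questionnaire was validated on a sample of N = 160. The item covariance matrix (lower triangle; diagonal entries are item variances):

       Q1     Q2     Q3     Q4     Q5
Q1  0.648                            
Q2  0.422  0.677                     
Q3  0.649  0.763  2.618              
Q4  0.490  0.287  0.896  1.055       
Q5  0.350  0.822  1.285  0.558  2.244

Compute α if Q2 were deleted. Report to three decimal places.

α = 0.751

Remaining items: Q1, Q3, Q4, Q5 (k = 4).
Σσ²ᵢ = 0.648 + 2.618 + 1.055 + 2.244 = 6.565
Var(T) = 6.565 + 2 × 4.228 = 15.021
α (item deleted) = (4/3)·(1 − 6.565/15.021) = 0.751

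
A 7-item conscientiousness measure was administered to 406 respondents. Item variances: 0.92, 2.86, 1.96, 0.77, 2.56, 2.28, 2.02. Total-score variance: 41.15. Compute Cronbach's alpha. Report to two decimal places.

Σσ²ᵢ = 0.92 + 2.86 + 1.96 + 0.77 + 2.56 + 2.28 + 2.02 = 13.37
α = (k/(k−1))·(1 − Σσ²ᵢ/Var(T)) = (7/6)·(1 − 13.37/41.15) = 0.79

Cronbach's alpha = 0.79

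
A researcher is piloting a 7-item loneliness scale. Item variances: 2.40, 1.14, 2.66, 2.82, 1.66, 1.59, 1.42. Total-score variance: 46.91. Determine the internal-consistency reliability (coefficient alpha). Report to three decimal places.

coefficient alpha = 0.826

ΣVar(i) = 2.40 + 1.14 + 2.66 + 2.82 + 1.66 + 1.59 + 1.42 = 13.69
α = (k/(k−1))·(1 − ΣVar(i)/σ²_T) = (7/6)·(1 − 13.69/46.91) = 0.826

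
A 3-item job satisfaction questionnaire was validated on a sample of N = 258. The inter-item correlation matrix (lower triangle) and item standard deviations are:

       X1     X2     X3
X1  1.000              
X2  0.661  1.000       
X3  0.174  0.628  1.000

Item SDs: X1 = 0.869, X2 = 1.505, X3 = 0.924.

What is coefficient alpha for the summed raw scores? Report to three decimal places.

Σσ²ᵢ = 0.869² + 1.505² + 0.924² = 3.8740
Covariances σ_ij = r_ij · s_i · s_j:
  σ(X1,X2) = 0.661 × 0.869 × 1.505 = 0.8645
  σ(X1,X3) = 0.174 × 0.869 × 0.924 = 0.1397
  σ(X2,X3) = 0.628 × 1.505 × 0.924 = 0.8733
σ²_T = Σσ²ᵢ + 2·Σσ_ij = 3.8740 + 2 × 1.8775 = 7.6290
α = (3/2)·(1 − 3.8740/7.6290) = 0.738

coefficient alpha = 0.738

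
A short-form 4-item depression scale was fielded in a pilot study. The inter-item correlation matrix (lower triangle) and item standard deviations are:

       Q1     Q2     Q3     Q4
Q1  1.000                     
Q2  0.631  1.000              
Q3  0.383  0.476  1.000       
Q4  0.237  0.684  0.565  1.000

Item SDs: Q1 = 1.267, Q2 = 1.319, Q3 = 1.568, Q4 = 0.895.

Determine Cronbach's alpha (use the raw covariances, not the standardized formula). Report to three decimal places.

Σσ²ᵢ = 1.267² + 1.319² + 1.568² + 0.895² = 6.6047
Covariances σ_ij = r_ij · s_i · s_j:
  σ(Q1,Q2) = 0.631 × 1.267 × 1.319 = 1.0545
  σ(Q1,Q3) = 0.383 × 1.267 × 1.568 = 0.7609
  σ(Q1,Q4) = 0.237 × 1.267 × 0.895 = 0.2687
  σ(Q2,Q3) = 0.476 × 1.319 × 1.568 = 0.9845
  σ(Q2,Q4) = 0.684 × 1.319 × 0.895 = 0.8075
  σ(Q3,Q4) = 0.565 × 1.568 × 0.895 = 0.7929
σ²_T = Σσ²ᵢ + 2·Σσ_ij = 6.6047 + 2 × 4.6690 = 15.9427
α = (4/3)·(1 − 6.6047/15.9427) = 0.781

Cronbach's alpha = 0.781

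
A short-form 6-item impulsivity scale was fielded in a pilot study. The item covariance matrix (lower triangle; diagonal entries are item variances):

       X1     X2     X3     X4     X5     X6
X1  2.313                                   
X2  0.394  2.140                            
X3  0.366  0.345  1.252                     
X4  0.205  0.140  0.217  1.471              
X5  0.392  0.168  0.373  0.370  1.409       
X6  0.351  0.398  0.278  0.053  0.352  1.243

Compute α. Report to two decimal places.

Σσᵢ² = 2.313 + 2.140 + 1.252 + 1.471 + 1.409 + 1.243 = 9.828
Sum of off-diagonal covariances = 4.402
Var(T) = 9.828 + 2 × 4.402 = 18.632
α = (k/(k−1))·(1 − Σσᵢ²/Var(T)) = (6/5)·(1 − 9.828/18.632) = 0.57

α = 0.57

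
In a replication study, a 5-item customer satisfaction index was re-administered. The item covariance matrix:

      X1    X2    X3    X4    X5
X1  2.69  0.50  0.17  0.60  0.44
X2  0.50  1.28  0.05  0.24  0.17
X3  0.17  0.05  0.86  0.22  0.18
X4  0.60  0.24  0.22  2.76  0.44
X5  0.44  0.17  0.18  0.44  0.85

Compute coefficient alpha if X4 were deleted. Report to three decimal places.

Remaining items: X1, X2, X3, X5 (k = 4).
Σσ²ᵢ = 2.69 + 1.28 + 0.86 + 0.85 = 5.68
σ²_total = 5.68 + 2 × 1.51 = 8.70
α (item deleted) = (4/3)·(1 − 5.68/8.70) = 0.463

coefficient alpha = 0.463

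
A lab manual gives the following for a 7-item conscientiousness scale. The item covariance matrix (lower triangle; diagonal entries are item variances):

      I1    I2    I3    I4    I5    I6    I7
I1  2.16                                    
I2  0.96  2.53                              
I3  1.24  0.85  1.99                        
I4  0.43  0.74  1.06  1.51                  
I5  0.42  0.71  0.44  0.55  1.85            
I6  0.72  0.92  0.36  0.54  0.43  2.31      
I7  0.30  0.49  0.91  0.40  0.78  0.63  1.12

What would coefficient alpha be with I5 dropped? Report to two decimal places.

Remaining items: I1, I2, I3, I4, I6, I7 (k = 6).
sum of item variances = 2.16 + 2.53 + 1.99 + 1.51 + 2.31 + 1.12 = 11.62
σ²_T = 11.62 + 2 × 10.55 = 32.72
α (item deleted) = (6/5)·(1 − 11.62/32.72) = 0.77

α = 0.77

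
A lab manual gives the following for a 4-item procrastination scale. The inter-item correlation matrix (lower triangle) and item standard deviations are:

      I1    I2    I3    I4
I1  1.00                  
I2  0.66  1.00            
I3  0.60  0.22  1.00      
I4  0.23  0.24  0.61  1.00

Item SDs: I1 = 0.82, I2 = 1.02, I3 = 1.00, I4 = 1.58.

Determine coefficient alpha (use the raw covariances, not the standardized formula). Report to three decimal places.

coefficient alpha = 0.704

Σσ²ᵢ = 0.82² + 1.02² + 1.00² + 1.58² = 5.2092
Covariances σ_ij = r_ij · s_i · s_j:
  σ(I1,I2) = 0.66 × 0.82 × 1.02 = 0.5520
  σ(I1,I3) = 0.60 × 0.82 × 1.00 = 0.4920
  σ(I1,I4) = 0.23 × 0.82 × 1.58 = 0.2980
  σ(I2,I3) = 0.22 × 1.02 × 1.00 = 0.2244
  σ(I2,I4) = 0.24 × 1.02 × 1.58 = 0.3868
  σ(I3,I4) = 0.61 × 1.00 × 1.58 = 0.9638
σ²_T = Σσ²ᵢ + 2·Σσ_ij = 5.2092 + 2 × 2.9170 = 11.0432
α = (4/3)·(1 − 5.2092/11.0432) = 0.704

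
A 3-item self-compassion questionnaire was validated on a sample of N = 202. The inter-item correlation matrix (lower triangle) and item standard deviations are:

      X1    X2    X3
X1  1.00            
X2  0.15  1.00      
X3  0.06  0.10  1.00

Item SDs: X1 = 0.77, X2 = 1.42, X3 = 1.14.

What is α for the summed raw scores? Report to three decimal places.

α = 0.243

Σσ²ᵢ = 0.77² + 1.42² + 1.14² = 3.9089
Covariances σ_ij = r_ij · s_i · s_j:
  σ(X1,X2) = 0.15 × 0.77 × 1.42 = 0.1640
  σ(X1,X3) = 0.06 × 0.77 × 1.14 = 0.0527
  σ(X2,X3) = 0.10 × 1.42 × 1.14 = 0.1619
σ²_T = Σσ²ᵢ + 2·Σσ_ij = 3.9089 + 2 × 0.3786 = 4.6661
α = (3/2)·(1 − 3.9089/4.6661) = 0.243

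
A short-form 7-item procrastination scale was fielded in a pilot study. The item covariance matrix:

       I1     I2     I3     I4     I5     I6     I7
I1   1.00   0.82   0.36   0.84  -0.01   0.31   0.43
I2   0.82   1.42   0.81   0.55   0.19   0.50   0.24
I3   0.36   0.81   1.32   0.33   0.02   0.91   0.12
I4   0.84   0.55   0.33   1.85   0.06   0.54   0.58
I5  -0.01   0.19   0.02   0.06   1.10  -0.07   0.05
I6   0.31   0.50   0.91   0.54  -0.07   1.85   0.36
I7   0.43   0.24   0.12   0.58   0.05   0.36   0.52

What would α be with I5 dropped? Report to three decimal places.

α = 0.791

Remaining items: I1, I2, I3, I4, I6, I7 (k = 6).
Σσ²ᵢ = 1.00 + 1.42 + 1.32 + 1.85 + 1.85 + 0.52 = 7.96
σ²_T = 7.96 + 2 × 7.70 = 23.36
α (item deleted) = (6/5)·(1 − 7.96/23.36) = 0.791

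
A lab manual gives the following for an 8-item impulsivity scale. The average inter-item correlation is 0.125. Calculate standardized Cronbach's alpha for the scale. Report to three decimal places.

α = 0.533

Standardized α = k·r̄ / (1 + (k−1)·r̄) = 8 × 0.125 / (1 + 7 × 0.125)
  = 1.0000 / 1.8750 = 0.533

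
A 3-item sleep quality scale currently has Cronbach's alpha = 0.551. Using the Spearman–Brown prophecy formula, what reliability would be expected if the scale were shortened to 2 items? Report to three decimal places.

Length factor m = 2/3 = 0.6667
α' = m·α / (1 − (1−m)·α)
   = 2/3 × 0.551 / (1 − (1 − 2/3) × 0.551)
   = 0.3673 / 0.8163 = 0.450

predicted reliability = 0.450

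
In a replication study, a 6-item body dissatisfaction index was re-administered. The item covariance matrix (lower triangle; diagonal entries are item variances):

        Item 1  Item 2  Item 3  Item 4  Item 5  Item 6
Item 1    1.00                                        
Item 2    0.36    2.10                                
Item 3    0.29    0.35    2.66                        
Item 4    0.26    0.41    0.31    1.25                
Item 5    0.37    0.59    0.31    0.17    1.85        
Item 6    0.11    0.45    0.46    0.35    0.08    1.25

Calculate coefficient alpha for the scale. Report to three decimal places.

coefficient alpha = 0.589

sum of item variances = 1.00 + 2.10 + 2.66 + 1.25 + 1.85 + 1.25 = 10.11
Sum of the distinct covariances = 4.87
σ²_T = 10.11 + 2 × 4.87 = 19.85
α = (k/(k−1))·(1 − sum of item variances/σ²_T) = (6/5)·(1 − 10.11/19.85) = 0.589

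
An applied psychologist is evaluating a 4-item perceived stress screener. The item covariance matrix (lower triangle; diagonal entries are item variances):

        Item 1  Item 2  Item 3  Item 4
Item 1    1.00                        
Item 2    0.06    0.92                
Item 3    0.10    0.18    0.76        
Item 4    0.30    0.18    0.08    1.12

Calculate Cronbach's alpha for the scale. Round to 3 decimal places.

Cronbach's alpha = 0.429

ΣVar(i) = 1.00 + 0.92 + 0.76 + 1.12 = 3.80
Sum of the distinct covariances = 0.90
σ²_total = 3.80 + 2 × 0.90 = 5.60
α = (k/(k−1))·(1 − ΣVar(i)/σ²_total) = (4/3)·(1 − 3.80/5.60) = 0.429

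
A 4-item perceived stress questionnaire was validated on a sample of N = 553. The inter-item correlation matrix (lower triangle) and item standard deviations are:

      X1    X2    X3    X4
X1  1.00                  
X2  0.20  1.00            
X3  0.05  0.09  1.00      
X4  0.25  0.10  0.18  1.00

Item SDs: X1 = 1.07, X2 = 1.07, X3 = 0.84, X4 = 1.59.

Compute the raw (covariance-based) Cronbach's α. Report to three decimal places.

α = 0.402

Σσ²ᵢ = 1.07² + 1.07² + 0.84² + 1.59² = 5.5235
Covariances σ_ij = r_ij · s_i · s_j:
  σ(X1,X2) = 0.20 × 1.07 × 1.07 = 0.2290
  σ(X1,X3) = 0.05 × 1.07 × 0.84 = 0.0449
  σ(X1,X4) = 0.25 × 1.07 × 1.59 = 0.4253
  σ(X2,X3) = 0.09 × 1.07 × 0.84 = 0.0809
  σ(X2,X4) = 0.10 × 1.07 × 1.59 = 0.1701
  σ(X3,X4) = 0.18 × 0.84 × 1.59 = 0.2404
σ²_T = Σσ²ᵢ + 2·Σσ_ij = 5.5235 + 2 × 1.1906 = 7.9047
α = (4/3)·(1 − 5.5235/7.9047) = 0.402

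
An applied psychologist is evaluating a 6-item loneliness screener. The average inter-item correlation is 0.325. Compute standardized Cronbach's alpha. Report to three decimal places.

standardized Cronbach's alpha = 0.743

Standardized α = k·r̄ / (1 + (k−1)·r̄) = 6 × 0.325 / (1 + 5 × 0.325)
  = 1.9500 / 2.6250 = 0.743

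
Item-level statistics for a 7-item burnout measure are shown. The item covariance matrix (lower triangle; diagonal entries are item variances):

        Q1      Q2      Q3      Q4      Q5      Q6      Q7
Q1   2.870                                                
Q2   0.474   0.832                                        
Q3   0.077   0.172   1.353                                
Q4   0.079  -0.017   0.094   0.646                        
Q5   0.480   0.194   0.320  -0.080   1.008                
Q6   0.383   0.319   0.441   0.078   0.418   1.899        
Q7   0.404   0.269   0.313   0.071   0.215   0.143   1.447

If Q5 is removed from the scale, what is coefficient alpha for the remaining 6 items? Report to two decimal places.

Remaining items: Q1, Q2, Q3, Q4, Q6, Q7 (k = 6).
Σσ²ᵢ = 2.870 + 0.832 + 1.353 + 0.646 + 1.899 + 1.447 = 9.047
σ²_total = 9.047 + 2 × 3.300 = 15.647
α (item deleted) = (6/5)·(1 − 9.047/15.647) = 0.51

α = 0.51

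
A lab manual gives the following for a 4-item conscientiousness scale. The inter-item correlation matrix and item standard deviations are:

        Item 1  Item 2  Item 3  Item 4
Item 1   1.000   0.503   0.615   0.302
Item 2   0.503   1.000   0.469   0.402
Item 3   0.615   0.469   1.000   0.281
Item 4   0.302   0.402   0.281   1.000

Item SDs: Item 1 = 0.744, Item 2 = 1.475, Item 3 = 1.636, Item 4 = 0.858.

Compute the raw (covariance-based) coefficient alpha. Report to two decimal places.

Σσ²ᵢ = 0.744² + 1.475² + 1.636² + 0.858² = 6.1418
Covariances σ_ij = r_ij · s_i · s_j:
  σ(Item 1,Item 2) = 0.503 × 0.744 × 1.475 = 0.5520
  σ(Item 1,Item 3) = 0.615 × 0.744 × 1.636 = 0.7486
  σ(Item 1,Item 4) = 0.302 × 0.744 × 0.858 = 0.1928
  σ(Item 2,Item 3) = 0.469 × 1.475 × 1.636 = 1.1317
  σ(Item 2,Item 4) = 0.402 × 1.475 × 0.858 = 0.5088
  σ(Item 3,Item 4) = 0.281 × 1.636 × 0.858 = 0.3944
σ²_T = Σσ²ᵢ + 2·Σσ_ij = 6.1418 + 2 × 3.5283 = 13.1984
α = (4/3)·(1 − 6.1418/13.1984) = 0.71

coefficient alpha = 0.71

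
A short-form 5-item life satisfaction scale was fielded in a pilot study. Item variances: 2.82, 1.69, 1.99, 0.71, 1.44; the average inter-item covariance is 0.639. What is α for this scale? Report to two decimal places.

α = 0.75

sum of item variances = 2.82 + 1.69 + 1.99 + 0.71 + 1.44 = 8.65
Sum of the 10 distinct covariances = 10 × 0.639 = 6.390
Var(T) = sum of item variances + 2·Σcov = 8.65 + 2 × 6.390 = 21.430
α = (5/4)·(1 − 8.65/21.430) = 0.75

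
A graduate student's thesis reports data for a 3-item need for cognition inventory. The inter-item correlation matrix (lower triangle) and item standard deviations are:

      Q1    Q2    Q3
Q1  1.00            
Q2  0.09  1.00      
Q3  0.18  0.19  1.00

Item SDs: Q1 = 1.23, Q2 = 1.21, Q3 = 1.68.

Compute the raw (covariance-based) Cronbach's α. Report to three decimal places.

α = 0.353

Σσ²ᵢ = 1.23² + 1.21² + 1.68² = 5.7994
Covariances σ_ij = r_ij · s_i · s_j:
  σ(Q1,Q2) = 0.09 × 1.23 × 1.21 = 0.1339
  σ(Q1,Q3) = 0.18 × 1.23 × 1.68 = 0.3720
  σ(Q2,Q3) = 0.19 × 1.21 × 1.68 = 0.3862
σ²_T = Σσ²ᵢ + 2·Σσ_ij = 5.7994 + 2 × 0.8921 = 7.5836
α = (3/2)·(1 − 5.7994/7.5836) = 0.353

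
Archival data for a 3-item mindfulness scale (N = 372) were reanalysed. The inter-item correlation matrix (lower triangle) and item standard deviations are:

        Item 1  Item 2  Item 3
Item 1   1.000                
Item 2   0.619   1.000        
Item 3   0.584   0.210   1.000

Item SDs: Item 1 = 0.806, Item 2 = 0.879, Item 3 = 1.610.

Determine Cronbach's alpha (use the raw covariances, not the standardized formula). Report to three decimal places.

α = 0.640

Σσ²ᵢ = 0.806² + 0.879² + 1.610² = 4.0144
Covariances σ_ij = r_ij · s_i · s_j:
  σ(Item 1,Item 2) = 0.619 × 0.806 × 0.879 = 0.4385
  σ(Item 1,Item 3) = 0.584 × 0.806 × 1.610 = 0.7578
  σ(Item 2,Item 3) = 0.210 × 0.879 × 1.610 = 0.2972
σ²_T = Σσ²ᵢ + 2·Σσ_ij = 4.0144 + 2 × 1.4935 = 7.0014
α = (3/2)·(1 − 4.0144/7.0014) = 0.640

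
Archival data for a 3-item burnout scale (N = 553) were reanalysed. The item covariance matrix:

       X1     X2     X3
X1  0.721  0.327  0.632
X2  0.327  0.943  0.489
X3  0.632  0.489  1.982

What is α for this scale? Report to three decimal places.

Σσᵢ² = 0.721 + 0.943 + 1.982 = 3.646
Sum of the distinct covariances = 1.448
σ²_total = 3.646 + 2 × 1.448 = 6.542
α = (k/(k−1))·(1 − Σσᵢ²/σ²_total) = (3/2)·(1 − 3.646/6.542) = 0.664

α = 0.664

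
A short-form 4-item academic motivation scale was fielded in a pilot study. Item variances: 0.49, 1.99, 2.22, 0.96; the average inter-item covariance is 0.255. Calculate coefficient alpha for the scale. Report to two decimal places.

Σσᵢ² = 0.49 + 1.99 + 2.22 + 0.96 = 5.66
Sum of the 6 distinct covariances = 6 × 0.255 = 1.530
σ²_T = Σσᵢ² + 2·Σcov = 5.66 + 2 × 1.530 = 8.720
α = (4/3)·(1 − 5.66/8.720) = 0.47

coefficient alpha = 0.47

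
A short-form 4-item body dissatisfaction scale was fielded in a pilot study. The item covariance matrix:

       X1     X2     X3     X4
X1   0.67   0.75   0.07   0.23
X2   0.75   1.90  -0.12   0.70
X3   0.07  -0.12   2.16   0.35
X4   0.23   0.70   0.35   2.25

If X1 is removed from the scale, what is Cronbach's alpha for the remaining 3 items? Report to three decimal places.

Remaining items: X2, X3, X4 (k = 3).
sum of item variances = 1.90 + 2.16 + 2.25 = 6.31
Var(T) = 6.31 + 2 × 0.93 = 8.17
α (item deleted) = (3/2)·(1 − 6.31/8.17) = 0.341

α = 0.341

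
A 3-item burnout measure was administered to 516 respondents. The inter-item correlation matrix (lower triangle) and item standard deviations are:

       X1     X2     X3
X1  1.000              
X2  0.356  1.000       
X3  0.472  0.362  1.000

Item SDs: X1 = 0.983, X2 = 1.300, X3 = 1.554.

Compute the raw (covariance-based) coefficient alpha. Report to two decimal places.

coefficient alpha = 0.64

Σσ²ᵢ = 0.983² + 1.300² + 1.554² = 5.0712
Covariances σ_ij = r_ij · s_i · s_j:
  σ(X1,X2) = 0.356 × 0.983 × 1.300 = 0.4549
  σ(X1,X3) = 0.472 × 0.983 × 1.554 = 0.7210
  σ(X2,X3) = 0.362 × 1.300 × 1.554 = 0.7313
σ²_T = Σσ²ᵢ + 2·Σσ_ij = 5.0712 + 2 × 1.9072 = 8.8856
α = (3/2)·(1 − 5.0712/8.8856) = 0.64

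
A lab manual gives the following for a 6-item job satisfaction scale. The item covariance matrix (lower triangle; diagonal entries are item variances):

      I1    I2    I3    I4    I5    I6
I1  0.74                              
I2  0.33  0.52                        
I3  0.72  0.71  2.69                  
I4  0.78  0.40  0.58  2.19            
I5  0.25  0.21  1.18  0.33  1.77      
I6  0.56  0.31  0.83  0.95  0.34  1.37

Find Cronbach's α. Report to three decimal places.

sum of item variances = 0.74 + 0.52 + 2.69 + 2.19 + 1.77 + 1.37 = 9.28
Sum of the distinct covariances = 8.48
total variance = 9.28 + 2 × 8.48 = 26.24
α = (k/(k−1))·(1 − sum of item variances/total variance) = (6/5)·(1 − 9.28/26.24) = 0.776

α = 0.776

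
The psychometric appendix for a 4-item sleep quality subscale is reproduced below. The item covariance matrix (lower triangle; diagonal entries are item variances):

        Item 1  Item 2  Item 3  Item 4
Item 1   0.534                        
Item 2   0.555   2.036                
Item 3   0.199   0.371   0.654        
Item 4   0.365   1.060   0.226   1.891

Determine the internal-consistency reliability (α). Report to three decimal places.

Σσ²ᵢ = 0.534 + 2.036 + 0.654 + 1.891 = 5.115
Sum of the distinct covariances = 2.776
total variance = 5.115 + 2 × 2.776 = 10.667
α = (k/(k−1))·(1 − Σσ²ᵢ/total variance) = (4/3)·(1 − 5.115/10.667) = 0.694

α = 0.694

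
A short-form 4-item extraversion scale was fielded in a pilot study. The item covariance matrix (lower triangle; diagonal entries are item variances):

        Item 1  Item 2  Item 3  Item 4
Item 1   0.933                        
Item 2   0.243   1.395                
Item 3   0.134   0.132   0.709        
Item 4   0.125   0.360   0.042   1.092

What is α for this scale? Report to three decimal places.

Σσᵢ² = 0.933 + 1.395 + 0.709 + 1.092 = 4.129
Sum of off-diagonal covariances = 1.036
total variance = 4.129 + 2 × 1.036 = 6.201
α = (k/(k−1))·(1 − Σσᵢ²/total variance) = (4/3)·(1 − 4.129/6.201) = 0.446

α = 0.446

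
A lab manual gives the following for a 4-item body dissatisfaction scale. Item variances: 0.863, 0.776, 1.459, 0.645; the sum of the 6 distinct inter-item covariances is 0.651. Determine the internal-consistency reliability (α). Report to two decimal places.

ΣVar(i) = 0.863 + 0.776 + 1.459 + 0.645 = 3.743
Sum of distinct covariances = 0.651
σ²_T = ΣVar(i) + 2·Σcov = 3.743 + 2 × 0.651 = 5.045
α = (4/3)·(1 − 3.743/5.045) = 0.34

α = 0.34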